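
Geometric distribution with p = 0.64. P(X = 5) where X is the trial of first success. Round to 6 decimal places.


P = (1-p)^(k-1) * p
(1-p)^(k-1) = 0.36^4 = 0.01679616
P = 0.01679616 * 0.64 ≈ 0.01074954

0.010750


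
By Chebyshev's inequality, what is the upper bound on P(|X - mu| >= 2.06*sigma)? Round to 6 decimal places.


P <= 1/k^2
k^2 = 2.06^2 = 4.2436
1/k^2 = 1 / 4.2436 ≈ 0.23564898

0.235649


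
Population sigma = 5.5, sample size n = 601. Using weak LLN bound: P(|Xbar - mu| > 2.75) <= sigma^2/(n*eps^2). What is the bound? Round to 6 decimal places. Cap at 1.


bound = min(1, sigma^2/(n*eps^2))
sigma^2 = 5.5^2 = 30.25
n*eps^2 = 601 * 2.75^2 = 601 * 7.5625 = 4545.0625
sigma^2/(n*eps^2) = 30.25 / 4545.0625 = 4/601 ≈ 0.00665557

0.006656


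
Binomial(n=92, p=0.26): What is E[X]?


E[X] = n*p = 92 * 0.26 = 23.92

23.92


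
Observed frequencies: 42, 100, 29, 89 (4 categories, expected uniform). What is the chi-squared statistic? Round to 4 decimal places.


chi2 = sum((O-E)^2/E), E = total/4
total = 260, E = 260/4 = 65
(42 - 65)^2 / 65 = 529 / 65 = 529/65 ≈ 8.138462
(100 - 65)^2 / 65 = 1225 / 65 = 245/13 ≈ 18.846154
(29 - 65)^2 / 65 = 1296 / 65 = 1296/65 ≈ 19.938462
(89 - 65)^2 / 65 = 576 / 65 = 576/65 ≈ 8.861538
chi2 = 3626/65 ≈ 55.784615

55.7846


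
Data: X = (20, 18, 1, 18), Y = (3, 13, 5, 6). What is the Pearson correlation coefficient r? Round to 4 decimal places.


r = sum((xi-xbar)(yi-ybar)) / sqrt(sum((xi-xbar)^2) * sum((yi-ybar)^2))
n = 4, xbar = 57/4 = 14.25, ybar = 27/4 = 6.75
Sxy = sum((xi-xbar)(yi-ybar)) = 22.25
Sxx = sum((xi-xbar)^2) = 236.75
Syy = sum((yi-ybar)^2) = 56.75
sqrt(Sxx*Syy) ≈ 115.911874
r = Sxy / sqrt(Sxx*Syy) = 22.25 / 115.911874 ≈ 0.191956

0.1920


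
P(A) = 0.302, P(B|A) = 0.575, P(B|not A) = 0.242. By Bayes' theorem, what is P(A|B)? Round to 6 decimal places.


P(A|B) = P(B|A)*P(A) / P(B), P(B) = P(B|A)*P(A) + P(B|not A)*P(not A)
P(B|A)*P(A) = 0.575 * 0.302 = 0.17365
P(B|not A)*P(not A) = 0.242 * 0.698 = 0.168916
P(B) = 0.17365 + 0.168916 = 0.342566
P(A|B) = 0.17365 / 0.342566 ≈ 0.50690962

0.506910


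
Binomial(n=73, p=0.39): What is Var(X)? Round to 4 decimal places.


Var = n*p*(1-p) = 73 * 0.39 * 0.61 = 17.3667

17.3667


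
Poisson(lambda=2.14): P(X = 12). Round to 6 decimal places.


P = e^(-lam) * lam^k / k!
e^(-2.14) ≈ 0.1176548
lam^k = 2.14^12 ≈ 9224.976748
k! = 12! = 479001600
P = 0.1176548 * 9224.976748 / 479001600 ≈ 0.000002

0.000002


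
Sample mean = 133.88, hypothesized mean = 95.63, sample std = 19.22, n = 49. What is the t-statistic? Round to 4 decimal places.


t = (xbar - mu0) / (s/sqrt(n))
xbar - mu0 = 133.88 - 95.63 = 38.25
sqrt(49) = 7
s/sqrt(n) = 19.22 / 7 = 961/350 ≈ 2.74571429
t = 38.25 / 2.74571429 = 26775/1922 ≈ 13.930801

13.9308


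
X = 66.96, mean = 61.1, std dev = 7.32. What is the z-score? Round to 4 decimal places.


z = (X - mu) / sigma
X - mu = 66.96 - 61.1 = 5.86
z = 5.86 / 7.32 = 293/366 ≈ 0.800546

0.8005


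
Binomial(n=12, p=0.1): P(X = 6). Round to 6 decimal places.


P = C(n,k) * p^k * (1-p)^(n-k)
C(12,6) = 924
p^k = 0.1^6 = 0.000001
(1-p)^(n-k) = 0.9^6 = 0.531441
P = 924 * 0.000001 * 0.531441 ≈ 0.000491

0.000491


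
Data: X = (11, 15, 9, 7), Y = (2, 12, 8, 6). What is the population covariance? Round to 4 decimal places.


Cov = (1/n)*sum((xi-xbar)(yi-ybar))
n = 4, xbar = 42/4 = 10.5, ybar = 28/4 = 7
sum((xi-xbar)(yi-ybar)) = 22
Cov = 22 / 4 = 5.5

5.5000


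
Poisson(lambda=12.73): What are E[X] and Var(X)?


E[X] = Var(X) = lambda = 12.73

12.73, 12.73


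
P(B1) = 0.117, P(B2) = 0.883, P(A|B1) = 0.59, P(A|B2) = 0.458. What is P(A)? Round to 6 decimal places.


P(A) = P(A|B1)*P(B1) + P(A|B2)*P(B2)
P(A|B1)*P(B1) = 0.59 * 0.117 = 0.06903
P(A|B2)*P(B2) = 0.458 * 0.883 = 0.404414
P(A) = 0.06903 + 0.404414 = 0.473444

0.473444


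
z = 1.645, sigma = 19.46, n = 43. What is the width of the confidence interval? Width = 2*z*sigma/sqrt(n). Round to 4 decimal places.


width = 2*z*sigma/sqrt(n)
2*z*sigma = 2 * 1.645 * 19.46 = 64.0234
sqrt(43) ≈ 6.557439
width = 64.0234 / 6.557439 ≈ 9.763477

9.7635


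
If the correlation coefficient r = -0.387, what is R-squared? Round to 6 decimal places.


R^2 = r^2 = (-0.387)^2 = 0.149769

0.149769


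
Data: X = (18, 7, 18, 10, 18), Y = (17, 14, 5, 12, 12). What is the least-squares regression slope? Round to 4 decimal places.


b = sum((xi-xbar)(yi-ybar)) / sum((xi-xbar)^2)
n = 5, xbar = 71/5 = 14.2, ybar = 60/5 = 12
Sxy = sum((xi-xbar)(yi-ybar)) = -22
Sxx = sum((xi-xbar)^2) = 112.8
b = Sxy / Sxx = -55/282 ≈ -0.195035

-0.1950


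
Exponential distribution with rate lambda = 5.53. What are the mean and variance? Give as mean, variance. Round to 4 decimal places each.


mean = 1/lam, var = 1/lam^2
mean = 1 / 5.53 = 100/553 ≈ 0.180832
lam^2 = 5.53^2 = 30.5809
var = 1 / 30.5809 ≈ 0.032700

0.1808, 0.0327


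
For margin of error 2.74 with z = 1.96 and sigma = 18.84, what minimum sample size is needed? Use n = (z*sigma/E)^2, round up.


z*sigma/E = 1.96 * 18.84 / 2.74 = 46158/3425 ≈ 13.476788
(z*sigma/E)^2 ≈ 181.623823
round up: n = 182

182


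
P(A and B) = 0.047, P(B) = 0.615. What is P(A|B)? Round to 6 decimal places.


P(A|B) = P(A and B) / P(B) = 0.047 / 0.615 = 47/615 ≈ 0.07642276

0.076423


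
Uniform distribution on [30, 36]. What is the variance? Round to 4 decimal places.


Var = (b-a)^2 / 12
(b-a)^2 = (36 - 30)^2 = 36
Var = 36/12 = 3

3.0000


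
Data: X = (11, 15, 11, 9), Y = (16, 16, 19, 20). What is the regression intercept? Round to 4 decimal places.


a = ybar - b*xbar, where b = sum((xi-xbar)(yi-ybar)) / sum((xi-xbar)^2)
n = 4, xbar = 46/4 = 11.5, ybar = 71/4 = 17.75
Sxy = sum((xi-xbar)(yi-ybar)) = -11.5
Sxx = sum((xi-xbar)^2) = 19
b = Sxy / Sxx = -23/38 ≈ -0.605263
a = 17.75 - (-0.605263) * 11.5 = 939/38 ≈ 24.710526

24.7105


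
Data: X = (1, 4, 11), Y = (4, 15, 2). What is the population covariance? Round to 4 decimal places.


Cov = (1/n)*sum((xi-xbar)(yi-ybar))
n = 3, xbar = 16/3 ≈ 5.333333, ybar = 21/3 = 7
sum((xi-xbar)(yi-ybar)) = -26
Cov = -26 / 3 = -26/3 ≈ -8.666667

-8.6667


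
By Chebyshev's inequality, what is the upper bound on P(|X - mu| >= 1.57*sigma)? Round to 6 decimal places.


P <= 1/k^2
k^2 = 1.57^2 = 2.4649
1/k^2 = 1 / 2.4649 ≈ 0.40569597

0.405696


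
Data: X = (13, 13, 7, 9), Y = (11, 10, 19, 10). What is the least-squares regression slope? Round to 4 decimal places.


b = sum((xi-xbar)(yi-ybar)) / sum((xi-xbar)^2)
n = 4, xbar = 42/4 = 10.5, ybar = 50/4 = 12.5
Sxy = sum((xi-xbar)(yi-ybar)) = -29
Sxx = sum((xi-xbar)^2) = 27
b = Sxy / Sxx = -29/27 ≈ -1.074074

-1.0741


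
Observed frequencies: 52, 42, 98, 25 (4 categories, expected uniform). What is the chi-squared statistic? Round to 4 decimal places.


chi2 = sum((O-E)^2/E), E = total/4
total = 217, E = 217/4 = 54.25
(52 - 54.25)^2 / 54.25 = 5.0625 / 54.25 = 81/868 ≈ 0.093318
(42 - 54.25)^2 / 54.25 = 150.0625 / 54.25 = 343/124 ≈ 2.766129
(98 - 54.25)^2 / 54.25 = 1914.0625 / 54.25 = 4375/124 ≈ 35.282258
(25 - 54.25)^2 / 54.25 = 855.5625 / 54.25 = 13689/868 ≈ 15.770737
chi2 = 11699/217 ≈ 53.912442

53.9124


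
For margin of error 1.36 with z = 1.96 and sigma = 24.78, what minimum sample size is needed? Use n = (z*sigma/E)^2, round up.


z*sigma/E = 1.96 * 24.78 / 1.36 = 60711/1700 ≈ 35.712353
(z*sigma/E)^2 ≈ 1275.372153
round up: n = 1276

1276


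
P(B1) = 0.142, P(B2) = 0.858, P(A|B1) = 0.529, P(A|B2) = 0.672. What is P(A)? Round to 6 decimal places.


P(A) = P(A|B1)*P(B1) + P(A|B2)*P(B2)
P(A|B1)*P(B1) = 0.529 * 0.142 = 0.075118
P(A|B2)*P(B2) = 0.672 * 0.858 = 0.576576
P(A) = 0.075118 + 0.576576 = 0.651694

0.651694


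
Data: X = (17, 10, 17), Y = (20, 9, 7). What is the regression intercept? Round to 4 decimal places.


a = ybar - b*xbar, where b = sum((xi-xbar)(yi-ybar)) / sum((xi-xbar)^2)
n = 3, xbar = 44/3 ≈ 14.666667, ybar = 36/3 = 12
Sxy = sum((xi-xbar)(yi-ybar)) = 21
Sxx = sum((xi-xbar)^2) = 98/3 ≈ 32.666667
b = Sxy / Sxx = 9/14 ≈ 0.642857
a = 12 - 0.642857 * 14.666667 = 18/7 ≈ 2.571429

2.5714


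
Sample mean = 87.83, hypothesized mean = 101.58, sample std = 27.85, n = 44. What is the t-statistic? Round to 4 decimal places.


t = (xbar - mu0) / (s/sqrt(n))
xbar - mu0 = 87.83 - 101.58 = -13.75
sqrt(44) ≈ 6.63324958
s/sqrt(n) = 27.85 / 6.63324958 ≈ 4.19854547
t = -13.75 / 4.19854547 ≈ -3.274944

-3.2749


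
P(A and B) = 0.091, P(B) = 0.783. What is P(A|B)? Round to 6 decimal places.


P(A|B) = P(A and B) / P(B) = 0.091 / 0.783 = 91/783 ≈ 0.11621967

0.116220


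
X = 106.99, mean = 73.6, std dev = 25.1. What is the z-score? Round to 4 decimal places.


z = (X - mu) / sigma
X - mu = 106.99 - 73.6 = 33.39
z = 33.39 / 25.1 = 3339/2510 ≈ 1.330279

1.3303


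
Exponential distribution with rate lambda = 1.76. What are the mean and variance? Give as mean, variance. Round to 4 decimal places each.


mean = 1/lam, var = 1/lam^2
mean = 1 / 1.76 = 25/44 ≈ 0.568182
lam^2 = 1.76^2 = 3.0976
var = 1 / 3.0976 = 625/1936 ≈ 0.322831

0.5682, 0.3228


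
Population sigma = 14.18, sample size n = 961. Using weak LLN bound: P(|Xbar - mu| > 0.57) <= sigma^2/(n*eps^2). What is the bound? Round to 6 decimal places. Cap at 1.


bound = min(1, sigma^2/(n*eps^2))
sigma^2 = 14.18^2 = 201.0724
n*eps^2 = 961 * 0.57^2 = 961 * 0.3249 = 312.2289
sigma^2/(n*eps^2) = 201.0724 / 312.2289 ≈ 0.64399035

0.643990


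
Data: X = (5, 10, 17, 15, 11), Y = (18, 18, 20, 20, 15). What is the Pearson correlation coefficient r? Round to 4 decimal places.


r = sum((xi-xbar)(yi-ybar)) / sqrt(sum((xi-xbar)^2) * sum((yi-ybar)^2))
n = 5, xbar = 58/5 = 11.6, ybar = 91/5 = 18.2
Sxy = sum((xi-xbar)(yi-ybar)) = 19.4
Sxx = sum((xi-xbar)^2) = 87.2
Syy = sum((yi-ybar)^2) = 16.8
sqrt(Sxx*Syy) ≈ 38.274796
r = Sxy / sqrt(Sxx*Syy) = 19.4 / 38.274796 ≈ 0.506861

0.5069


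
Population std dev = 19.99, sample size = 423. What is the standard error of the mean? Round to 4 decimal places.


SE = sigma / sqrt(n)
sqrt(423) ≈ 20.566964
SE = 19.99 / 20.566964 ≈ 0.971947

0.9719


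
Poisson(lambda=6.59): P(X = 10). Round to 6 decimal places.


P = e^(-lam) * lam^k / k!
e^(-6.59) ≈ 0.001374040
lam^k = 6.59^10 ≈ 154473556.628311
k! = 10! = 3628800
P = 0.001374040 * 154473556.628311 / 3628800 ≈ 0.058491

0.058491


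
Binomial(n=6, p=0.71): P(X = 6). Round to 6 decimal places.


P = C(n,k) * p^k * (1-p)^(n-k)
C(6,6) = 1
p^k = 0.71^6 ≈ 0.1281003
(1-p)^(n-k) = 0.29^0 = 1
P = 1 * 0.1281003 * 1 ≈ 0.128100

0.128100


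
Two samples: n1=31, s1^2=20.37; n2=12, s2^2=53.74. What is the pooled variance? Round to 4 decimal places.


sp^2 = ((n1-1)*s1^2 + (n2-1)*s2^2)/(n1+n2-2)
(n1-1)*s1^2 = 30 * 20.37 = 611.1
(n2-1)*s2^2 = 11 * 53.74 = 591.14
numerator = 611.1 + 591.14 = 1202.24
n1+n2-2 = 41
sp^2 = 1202.24 / 41 = 30056/1025 ≈ 29.322927

29.3229


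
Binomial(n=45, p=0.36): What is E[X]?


E[X] = n*p = 45 * 0.36 = 16.2

16.2


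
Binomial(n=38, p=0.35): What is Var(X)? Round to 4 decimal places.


Var = n*p*(1-p) = 38 * 0.35 * 0.65 = 8.645

8.6450


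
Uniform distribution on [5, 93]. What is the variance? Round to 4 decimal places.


Var = (b-a)^2 / 12
(b-a)^2 = (93 - 5)^2 = 7744
Var = 7744/12 ≈ 645.333333

645.3333


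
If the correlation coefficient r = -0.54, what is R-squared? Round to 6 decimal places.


R^2 = r^2 = (-0.54)^2 = 0.2916

0.291600


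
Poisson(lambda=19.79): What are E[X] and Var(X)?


E[X] = Var(X) = lambda = 19.79

19.79, 19.79


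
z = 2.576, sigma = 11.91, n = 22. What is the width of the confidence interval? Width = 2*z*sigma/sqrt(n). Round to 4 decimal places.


width = 2*z*sigma/sqrt(n)
2*z*sigma = 2 * 2.576 * 11.91 = 61.36032
sqrt(22) ≈ 4.690416
width = 61.36032 / 4.690416 ≈ 13.082064

13.0821


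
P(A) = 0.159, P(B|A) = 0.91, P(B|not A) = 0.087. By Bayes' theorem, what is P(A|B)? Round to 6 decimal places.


P(A|B) = P(B|A)*P(A) / P(B), P(B) = P(B|A)*P(A) + P(B|not A)*P(not A)
P(B|A)*P(A) = 0.91 * 0.159 = 0.14469
P(B|not A)*P(not A) = 0.087 * 0.841 = 0.073167
P(B) = 0.14469 + 0.073167 = 0.217857
P(A|B) = 0.14469 / 0.217857 ≈ 0.66415126

0.664151


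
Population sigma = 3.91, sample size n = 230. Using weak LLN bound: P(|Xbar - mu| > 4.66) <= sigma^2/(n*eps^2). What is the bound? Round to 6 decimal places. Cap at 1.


bound = min(1, sigma^2/(n*eps^2))
sigma^2 = 3.91^2 = 15.2881
n*eps^2 = 230 * 4.66^2 = 230 * 21.7156 = 4994.588
sigma^2/(n*eps^2) = 15.2881 / 4994.588 ≈ 0.00306093

0.003061


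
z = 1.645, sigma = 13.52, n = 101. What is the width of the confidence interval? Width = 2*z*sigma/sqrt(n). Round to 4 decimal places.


width = 2*z*sigma/sqrt(n)
2*z*sigma = 2 * 1.645 * 13.52 = 44.4808
sqrt(101) ≈ 10.049876
width = 44.4808 / 10.049876 ≈ 4.426005

4.4260


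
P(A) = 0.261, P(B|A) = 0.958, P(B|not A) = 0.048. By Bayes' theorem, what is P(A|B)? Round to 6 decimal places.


P(A|B) = P(B|A)*P(A) / P(B), P(B) = P(B|A)*P(A) + P(B|not A)*P(not A)
P(B|A)*P(A) = 0.958 * 0.261 = 0.250038
P(B|not A)*P(not A) = 0.048 * 0.739 = 0.035472
P(B) = 0.250038 + 0.035472 = 0.28551
P(A|B) = 0.250038 / 0.28551 ≈ 0.87575917

0.875759


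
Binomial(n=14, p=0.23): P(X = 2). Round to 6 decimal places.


P = C(n,k) * p^k * (1-p)^(n-k)
C(14,2) = 91
p^k = 0.23^2 = 0.0529
(1-p)^(n-k) = 0.77^12 ≈ 0.04343989
P = 91 * 0.0529 * 0.04343989 ≈ 0.209115

0.209115


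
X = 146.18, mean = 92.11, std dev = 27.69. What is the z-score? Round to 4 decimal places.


z = (X - mu) / sigma
X - mu = 146.18 - 92.11 = 54.07
z = 54.07 / 27.69 = 5407/2769 ≈ 1.952691

1.9527


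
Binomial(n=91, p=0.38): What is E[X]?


E[X] = n*p = 91 * 0.38 = 34.58

34.58


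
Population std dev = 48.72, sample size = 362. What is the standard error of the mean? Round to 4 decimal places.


SE = sigma / sqrt(n)
sqrt(362) ≈ 19.026298
SE = 48.72 / 19.026298 ≈ 2.560666

2.5607


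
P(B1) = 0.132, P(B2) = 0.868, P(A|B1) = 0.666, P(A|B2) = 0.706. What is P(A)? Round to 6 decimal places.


P(A) = P(A|B1)*P(B1) + P(A|B2)*P(B2)
P(A|B1)*P(B1) = 0.666 * 0.132 = 0.087912
P(A|B2)*P(B2) = 0.706 * 0.868 = 0.612808
P(A) = 0.087912 + 0.612808 = 0.70072

0.700720


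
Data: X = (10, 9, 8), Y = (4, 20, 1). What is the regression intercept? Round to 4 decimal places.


a = ybar - b*xbar, where b = sum((xi-xbar)(yi-ybar)) / sum((xi-xbar)^2)
n = 3, xbar = 27/3 = 9, ybar = 25/3 ≈ 8.333333
Sxy = sum((xi-xbar)(yi-ybar)) = 3
Sxx = sum((xi-xbar)^2) = 2
b = Sxy / Sxx = 1.5
a = 8.333333 - 1.5 * 9 = -31/6 ≈ -5.166667

-5.1667


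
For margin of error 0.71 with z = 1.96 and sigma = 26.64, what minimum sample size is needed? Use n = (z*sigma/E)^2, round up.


z*sigma/E = 1.96 * 26.64 / 0.71 = 130536/1775 ≈ 73.541408
(z*sigma/E)^2 ≈ 5408.338757
round up: n = 5409

5409


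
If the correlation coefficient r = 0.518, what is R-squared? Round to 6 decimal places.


R^2 = r^2 = (0.518)^2 = 0.268324

0.268324


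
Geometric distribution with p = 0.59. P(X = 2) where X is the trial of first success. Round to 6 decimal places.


P = (1-p)^(k-1) * p
(1-p)^(k-1) = 0.41^1 = 0.41
P = 0.41 * 0.59 = 0.2419

0.241900


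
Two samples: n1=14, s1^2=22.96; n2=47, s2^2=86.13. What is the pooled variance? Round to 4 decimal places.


sp^2 = ((n1-1)*s1^2 + (n2-1)*s2^2)/(n1+n2-2)
(n1-1)*s1^2 = 13 * 22.96 = 298.48
(n2-1)*s2^2 = 46 * 86.13 = 3961.98
numerator = 298.48 + 3961.98 = 4260.46
n1+n2-2 = 59
sp^2 = 4260.46 / 59 = 213023/2950 ≈ 72.211186

72.2112


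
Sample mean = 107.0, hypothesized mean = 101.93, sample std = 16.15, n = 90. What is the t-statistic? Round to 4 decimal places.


t = (xbar - mu0) / (s/sqrt(n))
xbar - mu0 = 107.0 - 101.93 = 5.07
sqrt(90) ≈ 9.48683298
s/sqrt(n) = 16.15 / 9.48683298 ≈ 1.70235947
t = 5.07 / 1.70235947 ≈ 2.978219

2.9782


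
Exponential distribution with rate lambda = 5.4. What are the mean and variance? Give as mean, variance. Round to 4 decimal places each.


mean = 1/lam, var = 1/lam^2
mean = 1 / 5.4 = 5/27 ≈ 0.185185
lam^2 = 5.4^2 = 29.16
var = 1 / 29.16 = 25/729 ≈ 0.034294

0.1852, 0.0343


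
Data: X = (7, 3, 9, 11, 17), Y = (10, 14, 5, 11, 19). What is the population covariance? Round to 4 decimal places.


Cov = (1/n)*sum((xi-xbar)(yi-ybar))
n = 5, xbar = 47/5 = 9.4, ybar = 59/5 = 11.8
sum((xi-xbar)(yi-ybar)) = 46.4
Cov = 46.4 / 5 = 9.28

9.2800


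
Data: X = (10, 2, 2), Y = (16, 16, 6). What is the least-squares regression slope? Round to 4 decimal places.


b = sum((xi-xbar)(yi-ybar)) / sum((xi-xbar)^2)
n = 3, xbar = 14/3 ≈ 4.666667, ybar = 38/3 ≈ 12.666667
Sxy = sum((xi-xbar)(yi-ybar)) = 80/3 ≈ 26.666667
Sxx = sum((xi-xbar)^2) = 128/3 ≈ 42.666667
b = Sxy / Sxx = 0.625

0.6250


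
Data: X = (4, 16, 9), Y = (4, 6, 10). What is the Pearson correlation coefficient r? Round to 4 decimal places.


r = sum((xi-xbar)(yi-ybar)) / sqrt(sum((xi-xbar)^2) * sum((yi-ybar)^2))
n = 3, xbar = 29/3 ≈ 9.666667, ybar = 20/3 ≈ 6.666667
Sxy = sum((xi-xbar)(yi-ybar)) = 26/3 ≈ 8.666667
Sxx = sum((xi-xbar)^2) = 218/3 ≈ 72.666667
Syy = sum((yi-ybar)^2) = 56/3 ≈ 18.666667
sqrt(Sxx*Syy) ≈ 36.829940
r = Sxy / sqrt(Sxx*Syy) = 8.666667 / 36.829940 ≈ 0.235316

0.2353


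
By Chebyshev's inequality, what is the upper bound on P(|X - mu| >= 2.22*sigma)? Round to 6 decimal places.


P <= 1/k^2
k^2 = 2.22^2 = 4.9284
1/k^2 = 1 / 4.9284 ≈ 0.20290561

0.202906


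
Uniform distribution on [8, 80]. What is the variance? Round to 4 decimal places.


Var = (b-a)^2 / 12
(b-a)^2 = (80 - 8)^2 = 5184
Var = 5184/12 = 432

432.0000


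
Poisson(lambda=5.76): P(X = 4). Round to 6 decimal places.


P = e^(-lam) * lam^k / k!
e^(-5.76) ≈ 0.003151112
lam^k = 5.76^4 ≈ 1100.753142
k! = 4! = 24
P = 0.003151112 * 1100.753142 / 24 ≈ 0.144525

0.144525


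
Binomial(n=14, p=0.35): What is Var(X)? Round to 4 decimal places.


Var = n*p*(1-p) = 14 * 0.35 * 0.65 = 3.185

3.1850


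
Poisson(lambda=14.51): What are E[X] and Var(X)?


E[X] = Var(X) = lambda = 14.51

14.51, 14.51


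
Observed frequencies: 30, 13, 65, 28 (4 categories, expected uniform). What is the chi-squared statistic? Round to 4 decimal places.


chi2 = sum((O-E)^2/E), E = total/4
total = 136, E = 136/4 = 34
(30 - 34)^2 / 34 = 16 / 34 = 8/17 ≈ 0.470588
(13 - 34)^2 / 34 = 441 / 34 = 441/34 ≈ 12.970588
(65 - 34)^2 / 34 = 961 / 34 = 961/34 ≈ 28.264706
(28 - 34)^2 / 34 = 36 / 34 = 18/17 ≈ 1.058824
chi2 = 727/17 ≈ 42.764706

42.7647


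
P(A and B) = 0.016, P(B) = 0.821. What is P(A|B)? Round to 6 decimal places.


P(A|B) = P(A and B) / P(B) = 0.016 / 0.821 = 16/821 ≈ 0.01948843

0.019488


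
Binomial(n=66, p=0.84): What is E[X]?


E[X] = n*p = 66 * 0.84 = 55.44

55.44


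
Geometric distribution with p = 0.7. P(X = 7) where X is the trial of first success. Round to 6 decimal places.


P = (1-p)^(k-1) * p
(1-p)^(k-1) = 0.3^6 = 0.000729
P = 0.000729 * 0.7 = 0.0005103

0.000510


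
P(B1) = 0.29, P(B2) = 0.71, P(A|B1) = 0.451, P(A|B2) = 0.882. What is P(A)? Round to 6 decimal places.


P(A) = P(A|B1)*P(B1) + P(A|B2)*P(B2)
P(A|B1)*P(B1) = 0.451 * 0.29 = 0.13079
P(A|B2)*P(B2) = 0.882 * 0.71 = 0.62622
P(A) = 0.13079 + 0.62622 = 0.75701

0.757010


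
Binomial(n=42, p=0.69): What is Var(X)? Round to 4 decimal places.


Var = n*p*(1-p) = 42 * 0.69 * 0.31 = 8.9838

8.9838


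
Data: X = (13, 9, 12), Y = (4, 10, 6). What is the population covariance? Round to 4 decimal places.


Cov = (1/n)*sum((xi-xbar)(yi-ybar))
n = 3, xbar = 34/3 ≈ 11.333333, ybar = 20/3 ≈ 6.666667
sum((xi-xbar)(yi-ybar)) = -38/3 ≈ -12.666667
Cov = -12.666667 / 3 = -38/9 ≈ -4.222222

-4.2222


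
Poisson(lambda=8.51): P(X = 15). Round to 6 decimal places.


P = e^(-lam) * lam^k / k!
e^(-8.51) ≈ 0.0002014438
lam^k = 8.51^15 ≈ 88908524170054.770799
k! = 15! = 1307674368000
P = 0.0002014438 * 88908524170054.770799 / 1307674368000 ≈ 0.013696

0.013696


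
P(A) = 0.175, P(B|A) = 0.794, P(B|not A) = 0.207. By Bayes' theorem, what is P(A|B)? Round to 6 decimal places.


P(A|B) = P(B|A)*P(A) / P(B), P(B) = P(B|A)*P(A) + P(B|not A)*P(not A)
P(B|A)*P(A) = 0.794 * 0.175 = 0.13895
P(B|not A)*P(not A) = 0.207 * 0.825 = 0.170775
P(B) = 0.13895 + 0.170775 = 0.309725
P(A|B) = 0.13895 / 0.309725 ≈ 0.44862378

0.448624


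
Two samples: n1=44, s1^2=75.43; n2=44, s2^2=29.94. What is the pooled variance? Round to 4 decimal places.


sp^2 = ((n1-1)*s1^2 + (n2-1)*s2^2)/(n1+n2-2)
(n1-1)*s1^2 = 43 * 75.43 = 3243.49
(n2-1)*s2^2 = 43 * 29.94 = 1287.42
numerator = 3243.49 + 1287.42 = 4530.91
n1+n2-2 = 86
sp^2 = 4530.91 / 86 = 52.685

52.6850


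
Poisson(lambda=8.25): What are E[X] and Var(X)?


E[X] = Var(X) = lambda = 8.25

8.25, 8.25


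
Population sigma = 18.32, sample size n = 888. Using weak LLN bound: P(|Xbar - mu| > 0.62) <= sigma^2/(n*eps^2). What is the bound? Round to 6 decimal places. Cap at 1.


bound = min(1, sigma^2/(n*eps^2))
sigma^2 = 18.32^2 = 335.6224
n*eps^2 = 888 * 0.62^2 = 888 * 0.3844 = 341.3472
sigma^2/(n*eps^2) = 335.6224 / 341.3472 ≈ 0.98322881

0.983229


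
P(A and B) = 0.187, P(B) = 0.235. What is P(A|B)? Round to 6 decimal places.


P(A|B) = P(A and B) / P(B) = 0.187 / 0.235 = 187/235 ≈ 0.79574468

0.795745


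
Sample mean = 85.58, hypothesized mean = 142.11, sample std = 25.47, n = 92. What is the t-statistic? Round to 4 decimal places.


t = (xbar - mu0) / (s/sqrt(n))
xbar - mu0 = 85.58 - 142.11 = -56.53
sqrt(92) ≈ 9.59166305
s/sqrt(n) = 25.47 / 9.59166305 ≈ 2.65543106
t = -56.53 / 2.65543106 ≈ -21.288446

-21.2884


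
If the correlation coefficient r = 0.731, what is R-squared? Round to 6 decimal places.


R^2 = r^2 = (0.731)^2 = 0.534361

0.534361


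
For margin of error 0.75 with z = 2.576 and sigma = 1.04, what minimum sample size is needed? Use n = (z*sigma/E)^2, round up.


z*sigma/E = 2.576 * 1.04 / 0.75 = 33488/9375 ≈ 3.572053
(z*sigma/E)^2 ≈ 12.759565
round up: n = 13

13


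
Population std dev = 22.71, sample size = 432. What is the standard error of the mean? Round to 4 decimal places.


SE = sigma / sqrt(n)
sqrt(432) ≈ 20.784610
SE = 22.71 / 20.784610 ≈ 1.092635

1.0926


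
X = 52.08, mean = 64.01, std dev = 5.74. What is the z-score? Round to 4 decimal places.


z = (X - mu) / sigma
X - mu = 52.08 - 64.01 = -11.93
z = -11.93 / 5.74 = -1193/574 ≈ -2.078397

-2.0784


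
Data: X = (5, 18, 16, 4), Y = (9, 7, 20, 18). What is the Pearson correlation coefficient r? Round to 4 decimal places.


r = sum((xi-xbar)(yi-ybar)) / sqrt(sum((xi-xbar)^2) * sum((yi-ybar)^2))
n = 4, xbar = 43/4 = 10.75, ybar = 54/4 = 13.5
Sxy = sum((xi-xbar)(yi-ybar)) = -17.5
Sxx = sum((xi-xbar)^2) = 158.75
Syy = sum((yi-ybar)^2) = 125
sqrt(Sxx*Syy) ≈ 140.867846
r = Sxy / sqrt(Sxx*Syy) = -17.5 / 140.867846 ≈ -0.124230

-0.1242


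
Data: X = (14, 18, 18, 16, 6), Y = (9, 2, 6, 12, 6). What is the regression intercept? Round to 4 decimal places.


a = ybar - b*xbar, where b = sum((xi-xbar)(yi-ybar)) / sum((xi-xbar)^2)
n = 5, xbar = 72/5 = 14.4, ybar = 35/5 = 7
Sxy = sum((xi-xbar)(yi-ybar)) = -6
Sxx = sum((xi-xbar)^2) = 99.2
b = Sxy / Sxx = -15/248 ≈ -0.060484
a = 7 - (-0.060484) * 14.4 = 244/31 ≈ 7.870968

7.8710


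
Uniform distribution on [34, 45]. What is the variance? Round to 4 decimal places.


Var = (b-a)^2 / 12
(b-a)^2 = (45 - 34)^2 = 121
Var = 121/12 ≈ 10.083333

10.0833


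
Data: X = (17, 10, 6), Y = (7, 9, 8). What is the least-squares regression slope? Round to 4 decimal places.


b = sum((xi-xbar)(yi-ybar)) / sum((xi-xbar)^2)
n = 3, xbar = 33/3 = 11, ybar = 24/3 = 8
Sxy = sum((xi-xbar)(yi-ybar)) = -7
Sxx = sum((xi-xbar)^2) = 62
b = Sxy / Sxx = -7/62 ≈ -0.112903

-0.1129


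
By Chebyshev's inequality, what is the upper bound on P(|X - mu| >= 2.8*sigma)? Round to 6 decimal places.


P <= 1/k^2
k^2 = 2.8^2 = 7.84
1/k^2 = 1 / 7.84 = 25/196 ≈ 0.12755102

0.127551


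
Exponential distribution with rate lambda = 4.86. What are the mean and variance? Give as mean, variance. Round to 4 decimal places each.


mean = 1/lam, var = 1/lam^2
mean = 1 / 4.86 = 50/243 ≈ 0.205761
lam^2 = 4.86^2 = 23.6196
var = 1 / 23.6196 ≈ 0.042338

0.2058, 0.0423


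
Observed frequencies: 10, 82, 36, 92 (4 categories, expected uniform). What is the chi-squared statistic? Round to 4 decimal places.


chi2 = sum((O-E)^2/E), E = total/4
total = 220, E = 220/4 = 55
(10 - 55)^2 / 55 = 2025 / 55 = 405/11 ≈ 36.818182
(82 - 55)^2 / 55 = 729 / 55 = 729/55 ≈ 13.254545
(36 - 55)^2 / 55 = 361 / 55 = 361/55 ≈ 6.563636
(92 - 55)^2 / 55 = 1369 / 55 = 1369/55 ≈ 24.890909
chi2 = 4484/55 ≈ 81.527273

81.5273


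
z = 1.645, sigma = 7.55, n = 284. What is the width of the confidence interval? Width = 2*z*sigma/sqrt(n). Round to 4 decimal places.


width = 2*z*sigma/sqrt(n)
2*z*sigma = 2 * 1.645 * 7.55 = 24.8395
sqrt(284) ≈ 16.852300
width = 24.8395 / 16.852300 ≈ 1.473953

1.4740


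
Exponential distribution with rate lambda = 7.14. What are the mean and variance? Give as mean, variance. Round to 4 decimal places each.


mean = 1/lam, var = 1/lam^2
mean = 1 / 7.14 = 50/357 ≈ 0.140056
lam^2 = 7.14^2 = 50.9796
var = 1 / 50.9796 ≈ 0.019616

0.1401, 0.0196


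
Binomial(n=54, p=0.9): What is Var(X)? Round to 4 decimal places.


Var = n*p*(1-p) = 54 * 0.9 * 0.1 = 4.86

4.8600


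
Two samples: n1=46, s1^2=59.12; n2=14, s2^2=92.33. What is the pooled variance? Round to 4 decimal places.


sp^2 = ((n1-1)*s1^2 + (n2-1)*s2^2)/(n1+n2-2)
(n1-1)*s1^2 = 45 * 59.12 = 2660.4
(n2-1)*s2^2 = 13 * 92.33 = 1200.29
numerator = 2660.4 + 1200.29 = 3860.69
n1+n2-2 = 58
sp^2 = 3860.69 / 58 = 386069/5800 ≈ 66.563621

66.5636


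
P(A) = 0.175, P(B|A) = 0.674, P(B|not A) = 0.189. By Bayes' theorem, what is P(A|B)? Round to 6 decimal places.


P(A|B) = P(B|A)*P(A) / P(B), P(B) = P(B|A)*P(A) + P(B|not A)*P(not A)
P(B|A)*P(A) = 0.674 * 0.175 = 0.11795
P(B|not A)*P(not A) = 0.189 * 0.825 = 0.155925
P(B) = 0.11795 + 0.155925 = 0.273875
P(A|B) = 0.11795 / 0.273875 = 674/1565 ≈ 0.43067093

0.430671


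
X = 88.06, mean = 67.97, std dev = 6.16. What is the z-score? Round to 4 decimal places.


z = (X - mu) / sigma
X - mu = 88.06 - 67.97 = 20.09
z = 20.09 / 6.16 = 287/88 ≈ 3.261364

3.2614


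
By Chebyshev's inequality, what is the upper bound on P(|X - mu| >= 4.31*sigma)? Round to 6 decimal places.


P <= 1/k^2
k^2 = 4.31^2 = 18.5761
1/k^2 = 1 / 18.5761 ≈ 0.05383261

0.053833


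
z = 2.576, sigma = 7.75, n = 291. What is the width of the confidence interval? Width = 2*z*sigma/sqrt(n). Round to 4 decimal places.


width = 2*z*sigma/sqrt(n)
2*z*sigma = 2 * 2.576 * 7.75 = 39.928
sqrt(291) ≈ 17.058722
width = 39.928 / 17.058722 ≈ 2.340621

2.3406


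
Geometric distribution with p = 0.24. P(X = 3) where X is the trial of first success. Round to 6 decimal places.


P = (1-p)^(k-1) * p
(1-p)^(k-1) = 0.76^2 = 0.5776
P = 0.5776 * 0.24 = 0.138624

0.138624


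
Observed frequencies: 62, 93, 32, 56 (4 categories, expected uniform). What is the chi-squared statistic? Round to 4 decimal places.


chi2 = sum((O-E)^2/E), E = total/4
total = 243, E = 243/4 = 60.75
(62 - 60.75)^2 / 60.75 = 1.5625 / 60.75 = 25/972 ≈ 0.025720
(93 - 60.75)^2 / 60.75 = 1040.0625 / 60.75 = 1849/108 ≈ 17.120370
(32 - 60.75)^2 / 60.75 = 826.5625 / 60.75 = 13225/972 ≈ 13.605967
(56 - 60.75)^2 / 60.75 = 22.5625 / 60.75 = 361/972 ≈ 0.371399
chi2 = 2521/81 ≈ 31.123457

31.1235


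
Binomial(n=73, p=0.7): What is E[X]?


E[X] = n*p = 73 * 0.7 = 51.1

51.1


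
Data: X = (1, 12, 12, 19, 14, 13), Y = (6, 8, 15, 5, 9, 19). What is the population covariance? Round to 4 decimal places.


Cov = (1/n)*sum((xi-xbar)(yi-ybar))
n = 6, xbar = 71/6 ≈ 11.833333, ybar = 62/6 = 31/3 ≈ 10.333333
sum((xi-xbar)(yi-ybar)) = 49/3 ≈ 16.333333
Cov = 16.333333 / 6 = 49/18 ≈ 2.722222

2.7222


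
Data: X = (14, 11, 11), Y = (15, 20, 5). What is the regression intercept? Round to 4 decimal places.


a = ybar - b*xbar, where b = sum((xi-xbar)(yi-ybar)) / sum((xi-xbar)^2)
n = 3, xbar = 36/3 = 12, ybar = 40/3 ≈ 13.333333
Sxy = sum((xi-xbar)(yi-ybar)) = 5
Sxx = sum((xi-xbar)^2) = 6
b = Sxy / Sxx = 5/6 ≈ 0.833333
a = 13.333333 - 0.833333 * 12 = 10/3 ≈ 3.333333

3.3333


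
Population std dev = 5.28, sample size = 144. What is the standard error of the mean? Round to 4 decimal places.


SE = sigma / sqrt(n)
sqrt(144) = 12
SE = 5.28 / 12 = 0.44

0.4400


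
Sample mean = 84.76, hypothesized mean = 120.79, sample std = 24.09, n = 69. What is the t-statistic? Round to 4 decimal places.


t = (xbar - mu0) / (s/sqrt(n))
xbar - mu0 = 84.76 - 120.79 = -36.03
sqrt(69) ≈ 8.30662386
s/sqrt(n) = 24.09 / 8.30662386 ≈ 2.90009520
t = -36.03 / 2.90009520 ≈ -12.423730

-12.4237


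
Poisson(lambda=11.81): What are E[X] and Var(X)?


E[X] = Var(X) = lambda = 11.81

11.81, 11.81


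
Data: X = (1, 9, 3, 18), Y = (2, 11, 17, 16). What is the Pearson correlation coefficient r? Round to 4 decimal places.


r = sum((xi-xbar)(yi-ybar)) / sqrt(sum((xi-xbar)^2) * sum((yi-ybar)^2))
n = 4, xbar = 31/4 = 7.75, ybar = 46/4 = 11.5
Sxy = sum((xi-xbar)(yi-ybar)) = 83.5
Sxx = sum((xi-xbar)^2) = 174.75
Syy = sum((yi-ybar)^2) = 141
sqrt(Sxx*Syy) ≈ 156.970539
r = Sxy / sqrt(Sxx*Syy) = 83.5 / 156.970539 ≈ 0.531947

0.5319


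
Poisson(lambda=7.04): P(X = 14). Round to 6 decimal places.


P = e^(-lam) * lam^k / k!
e^(-7.04) ≈ 0.0008761266
lam^k = 7.04^14 ≈ 734543006101.021852
k! = 14! = 87178291200
P = 0.0008761266 * 734543006101.021852 / 87178291200 ≈ 0.007382

0.007382


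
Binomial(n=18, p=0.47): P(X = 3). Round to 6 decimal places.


P = C(n,k) * p^k * (1-p)^(n-k)
C(18,3) = 816
p^k = 0.47^3 = 0.103823
(1-p)^(n-k) = 0.53^15 ≈ 0.00007313715
P = 816 * 0.103823 * 0.00007313715 ≈ 0.006196

0.006196


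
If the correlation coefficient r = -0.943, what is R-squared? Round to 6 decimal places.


R^2 = r^2 = (-0.943)^2 = 0.889249

0.889249


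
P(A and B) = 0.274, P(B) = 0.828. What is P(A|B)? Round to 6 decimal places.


P(A|B) = P(A and B) / P(B) = 0.274 / 0.828 = 137/414 ≈ 0.33091787

0.330918


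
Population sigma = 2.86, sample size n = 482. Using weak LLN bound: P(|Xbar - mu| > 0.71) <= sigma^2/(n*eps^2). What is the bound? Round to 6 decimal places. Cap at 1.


bound = min(1, sigma^2/(n*eps^2))
sigma^2 = 2.86^2 = 8.1796
n*eps^2 = 482 * 0.71^2 = 482 * 0.5041 = 242.9762
sigma^2/(n*eps^2) = 8.1796 / 242.9762 ≈ 0.03366420

0.033664


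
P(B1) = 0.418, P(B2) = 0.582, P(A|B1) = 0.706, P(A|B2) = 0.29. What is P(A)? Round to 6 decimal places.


P(A) = P(A|B1)*P(B1) + P(A|B2)*P(B2)
P(A|B1)*P(B1) = 0.706 * 0.418 = 0.295108
P(A|B2)*P(B2) = 0.29 * 0.582 = 0.16878
P(A) = 0.295108 + 0.16878 = 0.463888

0.463888


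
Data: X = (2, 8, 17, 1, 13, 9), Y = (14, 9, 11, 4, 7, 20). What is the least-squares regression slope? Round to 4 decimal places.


b = sum((xi-xbar)(yi-ybar)) / sum((xi-xbar)^2)
n = 6, xbar = 50/6 = 25/3 ≈ 8.333333, ybar = 65/6 ≈ 10.833333
Sxy = sum((xi-xbar)(yi-ybar)) = 61/3 ≈ 20.333333
Sxx = sum((xi-xbar)^2) = 574/3 ≈ 191.333333
b = Sxy / Sxx = 61/574 ≈ 0.106272

0.1063


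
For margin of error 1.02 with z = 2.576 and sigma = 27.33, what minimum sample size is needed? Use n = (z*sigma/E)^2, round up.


z*sigma/E = 2.576 * 27.33 / 1.02 = 146671/2125 ≈ 69.021647
(z*sigma/E)^2 ≈ 4763.987763
round up: n = 4764

4764


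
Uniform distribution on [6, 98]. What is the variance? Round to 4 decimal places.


Var = (b-a)^2 / 12
(b-a)^2 = (98 - 6)^2 = 8464
Var = 8464/12 ≈ 705.333333

705.3333


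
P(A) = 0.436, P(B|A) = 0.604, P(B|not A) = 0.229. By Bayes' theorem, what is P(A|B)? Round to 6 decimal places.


P(A|B) = P(B|A)*P(A) / P(B), P(B) = P(B|A)*P(A) + P(B|not A)*P(not A)
P(B|A)*P(A) = 0.604 * 0.436 = 0.263344
P(B|not A)*P(not A) = 0.229 * 0.564 = 0.129156
P(B) = 0.263344 + 0.129156 = 0.3925
P(A|B) = 0.263344 / 0.3925 ≈ 0.67094013

0.670940


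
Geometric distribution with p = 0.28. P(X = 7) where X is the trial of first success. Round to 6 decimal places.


P = (1-p)^(k-1) * p
(1-p)^(k-1) = 0.72^6 ≈ 0.1393141
P = 0.1393141 * 0.28 ≈ 0.03900794

0.039008


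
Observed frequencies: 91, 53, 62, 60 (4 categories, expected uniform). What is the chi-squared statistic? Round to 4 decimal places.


chi2 = sum((O-E)^2/E), E = total/4
total = 266, E = 266/4 = 66.5
(91 - 66.5)^2 / 66.5 = 600.25 / 66.5 = 343/38 ≈ 9.026316
(53 - 66.5)^2 / 66.5 = 182.25 / 66.5 = 729/266 ≈ 2.740602
(62 - 66.5)^2 / 66.5 = 20.25 / 66.5 = 81/266 ≈ 0.304511
(60 - 66.5)^2 / 66.5 = 42.25 / 66.5 = 169/266 ≈ 0.635338
chi2 = 1690/133 ≈ 12.706767

12.7068


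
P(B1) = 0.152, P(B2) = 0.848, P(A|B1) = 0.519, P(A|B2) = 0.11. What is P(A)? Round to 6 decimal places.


P(A) = P(A|B1)*P(B1) + P(A|B2)*P(B2)
P(A|B1)*P(B1) = 0.519 * 0.152 = 0.078888
P(A|B2)*P(B2) = 0.11 * 0.848 = 0.09328
P(A) = 0.078888 + 0.09328 = 0.172168

0.172168


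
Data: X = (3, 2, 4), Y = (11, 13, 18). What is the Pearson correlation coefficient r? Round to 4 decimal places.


r = sum((xi-xbar)(yi-ybar)) / sqrt(sum((xi-xbar)^2) * sum((yi-ybar)^2))
n = 3, xbar = 9/3 = 3, ybar = 42/3 = 14
Sxy = sum((xi-xbar)(yi-ybar)) = 5
Sxx = sum((xi-xbar)^2) = 2
Syy = sum((yi-ybar)^2) = 26
sqrt(Sxx*Syy) ≈ 7.211103
r = Sxy / sqrt(Sxx*Syy) = 5 / 7.211103 ≈ 0.693375

0.6934


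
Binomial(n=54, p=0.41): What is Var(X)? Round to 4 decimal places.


Var = n*p*(1-p) = 54 * 0.41 * 0.59 = 13.0626

13.0626


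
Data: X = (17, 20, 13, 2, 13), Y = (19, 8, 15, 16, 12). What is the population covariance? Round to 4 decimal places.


Cov = (1/n)*sum((xi-xbar)(yi-ybar))
n = 5, xbar = 65/5 = 13, ybar = 70/5 = 14
sum((xi-xbar)(yi-ybar)) = -44
Cov = -44 / 5 = -8.8

-8.8000


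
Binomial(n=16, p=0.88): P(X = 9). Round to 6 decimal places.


P = C(n,k) * p^k * (1-p)^(n-k)
C(16,9) = 11440
p^k = 0.88^9 ≈ 0.3164784
(1-p)^(n-k) = 0.12^7 ≈ 0.0000003583181
P = 11440 * 0.3164784 * 0.0000003583181 ≈ 0.001297

0.001297


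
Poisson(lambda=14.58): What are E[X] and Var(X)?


E[X] = Var(X) = lambda = 14.58

14.58, 14.58


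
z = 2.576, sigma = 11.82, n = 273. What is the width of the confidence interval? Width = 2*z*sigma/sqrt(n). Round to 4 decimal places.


width = 2*z*sigma/sqrt(n)
2*z*sigma = 2 * 2.576 * 11.82 = 60.89664
sqrt(273) ≈ 16.522712
width = 60.89664 / 16.522712 ≈ 3.685632

3.6856


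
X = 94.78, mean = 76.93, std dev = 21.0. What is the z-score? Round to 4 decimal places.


z = (X - mu) / sigma
X - mu = 94.78 - 76.93 = 17.85
z = 17.85 / 21.0 = 0.85

0.8500


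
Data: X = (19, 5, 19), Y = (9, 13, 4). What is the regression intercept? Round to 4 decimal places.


a = ybar - b*xbar, where b = sum((xi-xbar)(yi-ybar)) / sum((xi-xbar)^2)
n = 3, xbar = 43/3 ≈ 14.333333, ybar = 26/3 ≈ 8.666667
Sxy = sum((xi-xbar)(yi-ybar)) = -182/3 ≈ -60.666667
Sxx = sum((xi-xbar)^2) = 392/3 ≈ 130.666667
b = Sxy / Sxx = -13/28 ≈ -0.464286
a = 8.666667 - (-0.464286) * 14.333333 = 429/28 ≈ 15.321429

15.3214


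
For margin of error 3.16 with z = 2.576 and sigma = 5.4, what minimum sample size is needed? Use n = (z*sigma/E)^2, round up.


z*sigma/E = 2.576 * 5.4 / 3.16 = 8694/1975 ≈ 4.402025
(z*sigma/E)^2 ≈ 19.377827
round up: n = 20

20


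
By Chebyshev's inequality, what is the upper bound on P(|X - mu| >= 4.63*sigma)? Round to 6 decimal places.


P <= 1/k^2
k^2 = 4.63^2 = 21.4369
1/k^2 = 1 / 21.4369 ≈ 0.04664854

0.046649


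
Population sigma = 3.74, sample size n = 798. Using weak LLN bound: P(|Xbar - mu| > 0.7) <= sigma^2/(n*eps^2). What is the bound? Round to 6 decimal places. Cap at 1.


bound = min(1, sigma^2/(n*eps^2))
sigma^2 = 3.74^2 = 13.9876
n*eps^2 = 798 * 0.7^2 = 798 * 0.49 = 391.02
sigma^2/(n*eps^2) = 13.9876 / 391.02 ≈ 0.03577208

0.035772


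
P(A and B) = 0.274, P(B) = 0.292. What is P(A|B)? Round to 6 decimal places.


P(A|B) = P(A and B) / P(B) = 0.274 / 0.292 = 137/146 ≈ 0.93835616

0.938356


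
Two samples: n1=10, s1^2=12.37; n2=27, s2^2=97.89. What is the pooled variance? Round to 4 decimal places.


sp^2 = ((n1-1)*s1^2 + (n2-1)*s2^2)/(n1+n2-2)
(n1-1)*s1^2 = 9 * 12.37 = 111.33
(n2-1)*s2^2 = 26 * 97.89 = 2545.14
numerator = 111.33 + 2545.14 = 2656.47
n1+n2-2 = 35
sp^2 = 2656.47 / 35 = 265647/3500 ≈ 75.899143

75.8991


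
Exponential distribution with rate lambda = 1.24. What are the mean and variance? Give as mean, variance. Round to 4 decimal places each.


mean = 1/lam, var = 1/lam^2
mean = 1 / 1.24 = 25/31 ≈ 0.806452
lam^2 = 1.24^2 = 1.5376
var = 1 / 1.5376 = 625/961 ≈ 0.650364

0.8065, 0.6504


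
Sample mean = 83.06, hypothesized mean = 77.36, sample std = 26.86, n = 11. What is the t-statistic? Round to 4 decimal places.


t = (xbar - mu0) / (s/sqrt(n))
xbar - mu0 = 83.06 - 77.36 = 5.7
sqrt(11) ≈ 3.31662479
s/sqrt(n) = 26.86 / 3.31662479 ≈ 8.09859472
t = 5.7 / 8.09859472 ≈ 0.703826

0.7038


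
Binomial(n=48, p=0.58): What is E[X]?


E[X] = n*p = 48 * 0.58 = 27.84

27.84


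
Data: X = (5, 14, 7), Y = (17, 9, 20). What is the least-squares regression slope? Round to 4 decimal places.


b = sum((xi-xbar)(yi-ybar)) / sum((xi-xbar)^2)
n = 3, xbar = 26/3 ≈ 8.666667, ybar = 46/3 ≈ 15.333333
Sxy = sum((xi-xbar)(yi-ybar)) = -143/3 ≈ -47.666667
Sxx = sum((xi-xbar)^2) = 134/3 ≈ 44.666667
b = Sxy / Sxx = -143/134 ≈ -1.067164

-1.0672


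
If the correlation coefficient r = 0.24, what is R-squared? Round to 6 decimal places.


R^2 = r^2 = (0.24)^2 = 0.0576

0.057600


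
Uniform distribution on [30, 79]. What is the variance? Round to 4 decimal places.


Var = (b-a)^2 / 12
(b-a)^2 = (79 - 30)^2 = 2401
Var = 2401/12 ≈ 200.083333

200.0833


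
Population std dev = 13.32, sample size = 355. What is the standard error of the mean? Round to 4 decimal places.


SE = sigma / sqrt(n)
sqrt(355) ≈ 18.841444
SE = 13.32 / 18.841444 ≈ 0.706952

0.7070


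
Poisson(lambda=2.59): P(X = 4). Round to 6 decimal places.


P = e^(-lam) * lam^k / k!
e^(-2.59) ≈ 0.07502004
lam^k = 2.59^4 ≈ 44.998606
k! = 4! = 24
P = 0.07502004 * 44.998606 / 24 ≈ 0.140658

0.140658


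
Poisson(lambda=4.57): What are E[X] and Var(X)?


E[X] = Var(X) = lambda = 4.57

4.57, 4.57


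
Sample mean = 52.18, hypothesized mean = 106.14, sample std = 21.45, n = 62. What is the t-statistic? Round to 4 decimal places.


t = (xbar - mu0) / (s/sqrt(n))
xbar - mu0 = 52.18 - 106.14 = -53.96
sqrt(62) ≈ 7.87400787
s/sqrt(n) = 21.45 / 7.87400787 ≈ 2.72415272
t = -53.96 / 2.72415272 ≈ -19.807994

-19.8080


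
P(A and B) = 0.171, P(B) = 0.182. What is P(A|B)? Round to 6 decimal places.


P(A|B) = P(A and B) / P(B) = 0.171 / 0.182 = 171/182 ≈ 0.93956044

0.939560


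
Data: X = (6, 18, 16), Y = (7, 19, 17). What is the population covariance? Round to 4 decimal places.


Cov = (1/n)*sum((xi-xbar)(yi-ybar))
n = 3, xbar = 40/3 ≈ 13.333333, ybar = 43/3 ≈ 14.333333
sum((xi-xbar)(yi-ybar)) = 248/3 ≈ 82.666667
Cov = 82.666667 / 3 = 248/9 ≈ 27.555556

27.5556


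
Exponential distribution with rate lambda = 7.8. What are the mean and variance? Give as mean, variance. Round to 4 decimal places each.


mean = 1/lam, var = 1/lam^2
mean = 1 / 7.8 = 5/39 ≈ 0.128205
lam^2 = 7.8^2 = 60.84
var = 1 / 60.84 = 25/1521 ≈ 0.016437

0.1282, 0.0164


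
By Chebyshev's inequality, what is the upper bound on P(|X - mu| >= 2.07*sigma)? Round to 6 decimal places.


P <= 1/k^2
k^2 = 2.07^2 = 4.2849
1/k^2 = 1 / 4.2849 ≈ 0.23337768

0.233378
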